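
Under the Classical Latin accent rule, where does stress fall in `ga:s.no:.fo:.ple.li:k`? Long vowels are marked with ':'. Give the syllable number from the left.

Classical Latin: stress the penult if heavy (long vowel or closed), else the antepenult.
Weights: 3 fo: H, 4 ple L, 5 li:k H.
The penult (syllable 4, ple) is light, so stress falls on the antepenult (syllable 3, fo:).
Stress on syllable 3: ga:s.no:.ˈfo:.ple.li:k.

3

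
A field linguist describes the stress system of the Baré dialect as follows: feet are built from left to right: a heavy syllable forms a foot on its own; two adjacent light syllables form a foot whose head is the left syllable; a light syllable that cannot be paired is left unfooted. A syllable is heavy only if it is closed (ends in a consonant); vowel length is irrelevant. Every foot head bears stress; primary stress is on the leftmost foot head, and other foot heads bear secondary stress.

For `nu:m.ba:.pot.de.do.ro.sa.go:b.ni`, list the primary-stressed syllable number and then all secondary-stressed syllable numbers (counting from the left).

Weights: 1 nu:m H, 2 ba: L, 3 pot H, 4 de L, 5 do L, 6 ro L, 7 sa L, 8 go:b H, 9 ni L.
Parse left to right (heavy = foot alone; LL = one foot; stranded L unfooted): (ˈnu:m) ba: (ˈpot) (ˈde.do) (ˈro.sa) (ˈgo:b) ni.
Foot heads: 1, 3, 4, 6, 8.
Primary stress on the leftmost head = syllable 1.
Secondary stress on 3, 4, 6, 8: ˈnu:m.ba:.ˌpot.ˌde.do.ˌro.sa.ˌgo:b.ni.

primary 1, secondary 3, 4, 6, 8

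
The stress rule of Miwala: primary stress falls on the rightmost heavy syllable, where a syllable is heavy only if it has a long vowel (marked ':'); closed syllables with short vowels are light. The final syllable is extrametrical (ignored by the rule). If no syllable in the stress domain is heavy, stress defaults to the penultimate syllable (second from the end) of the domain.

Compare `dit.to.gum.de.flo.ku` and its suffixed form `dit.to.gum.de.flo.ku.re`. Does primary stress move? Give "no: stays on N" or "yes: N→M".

Base `dit.to.gum.de.flo.ku` (6 syllables):
  The final syllable (6, ku) is extrametrical; the stress domain is syllables 1–5.
  Weights: 1 dit L, 2 to L, 3 gum L, 4 de L, 5 flo L.
  No heavy syllable in the domain; default to the penultimate syllable (second from the end) of the domain = syllable 4.
  → primary stress on syllable 4.
Suffixed `dit.to.gum.de.flo.ku.re` (7 syllables):
  The final syllable (7, re) is extrametrical; the stress domain is syllables 1–6.
  Weights: 1 dit L, 2 to L, 3 gum L, 4 de L, 5 flo L, 6 ku L.
  No heavy syllable in the domain; default to the penultimate syllable (second from the end) of the domain = syllable 5.
  → primary stress on syllable 5.

yes: 4→5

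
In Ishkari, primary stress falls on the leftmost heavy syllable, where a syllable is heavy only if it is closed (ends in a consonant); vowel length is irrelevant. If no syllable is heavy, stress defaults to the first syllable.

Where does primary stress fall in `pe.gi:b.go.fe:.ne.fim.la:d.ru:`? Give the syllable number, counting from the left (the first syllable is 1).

Weights: 1 pe L, 2 gi:b H, 3 go L, 4 fe: L, 5 ne L, 6 fim H, 7 la:d H, 8 ru: L.
Heavy syllables in the domain: 2, 6, 7. The leftmost is syllable 2 (gi:b).
Primary stress: syllable 2 → pe.ˈgi:b.go.fe:.ne.fim.la:d.ru:.

2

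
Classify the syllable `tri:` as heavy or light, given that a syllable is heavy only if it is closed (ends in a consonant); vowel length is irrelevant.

`tri:`: long vowel, open (no coda). Open (no coda) → light.

light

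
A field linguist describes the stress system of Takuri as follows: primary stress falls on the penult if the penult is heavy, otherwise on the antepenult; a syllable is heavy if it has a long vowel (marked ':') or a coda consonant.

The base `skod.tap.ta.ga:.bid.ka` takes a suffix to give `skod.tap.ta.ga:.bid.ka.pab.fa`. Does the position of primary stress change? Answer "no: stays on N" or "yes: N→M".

Base `skod.tap.ta.ga:.bid.ka` (6 syllables):
  Weights: 4 ga: H, 5 bid H, 6 ka L.
  The penult (syllable 5, bid) is heavy, so it takes stress.
  → primary stress on syllable 5.
Suffixed `skod.tap.ta.ga:.bid.ka.pab.fa` (8 syllables):
  Weights: 6 ka L, 7 pab H, 8 fa L.
  The penult (syllable 7, pab) is heavy, so it takes stress.
  → primary stress on syllable 7.

yes: 5→7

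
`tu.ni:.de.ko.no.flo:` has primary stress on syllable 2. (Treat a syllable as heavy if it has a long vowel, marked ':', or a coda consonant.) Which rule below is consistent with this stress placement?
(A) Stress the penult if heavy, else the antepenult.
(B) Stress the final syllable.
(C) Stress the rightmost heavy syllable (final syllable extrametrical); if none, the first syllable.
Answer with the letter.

C

Rule A → syllable 4 (observed: 2).
Rule B → syllable 6 (observed: 2).
Rule C → syllable 2 ✓.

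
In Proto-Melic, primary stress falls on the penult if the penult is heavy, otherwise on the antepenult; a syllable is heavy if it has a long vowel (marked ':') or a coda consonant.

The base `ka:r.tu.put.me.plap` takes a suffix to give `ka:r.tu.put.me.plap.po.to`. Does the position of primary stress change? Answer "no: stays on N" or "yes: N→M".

Base `ka:r.tu.put.me.plap` (5 syllables):
  Weights: 3 put H, 4 me L, 5 plap H.
  The penult (syllable 4, me) is light, so stress falls on the antepenult (syllable 3, put).
  → primary stress on syllable 3.
Suffixed `ka:r.tu.put.me.plap.po.to` (7 syllables):
  Weights: 5 plap H, 6 po L, 7 to L.
  The penult (syllable 6, po) is light, so stress falls on the antepenult (syllable 5, plap).
  → primary stress on syllable 5.

yes: 3→5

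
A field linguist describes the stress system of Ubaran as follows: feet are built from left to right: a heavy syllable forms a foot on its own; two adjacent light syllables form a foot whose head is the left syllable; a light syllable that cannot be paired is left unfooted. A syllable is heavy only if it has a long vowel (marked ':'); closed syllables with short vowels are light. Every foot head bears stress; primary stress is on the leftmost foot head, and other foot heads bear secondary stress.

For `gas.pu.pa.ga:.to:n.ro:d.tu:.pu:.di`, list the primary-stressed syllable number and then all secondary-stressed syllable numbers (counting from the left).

primary 1, secondary 4, 5, 6, 7, 8

Weights: 1 gas L, 2 pu L, 3 pa L, 4 ga: H, 5 to:n H, 6 ro:d H, 7 tu: H, 8 pu: H, 9 di L.
Parse left to right (heavy = foot alone; LL = one foot; stranded L unfooted): (ˈgas.pu) pa (ˈga:) (ˈto:n) (ˈro:d) (ˈtu:) (ˈpu:) di.
Foot heads: 1, 4, 5, 6, 7, 8.
Primary stress on the leftmost head = syllable 1.
Secondary stress on 4, 5, 6, 7, 8: ˈgas.pu.pa.ˌga:.ˌto:n.ˌro:d.ˌtu:.ˌpu:.di.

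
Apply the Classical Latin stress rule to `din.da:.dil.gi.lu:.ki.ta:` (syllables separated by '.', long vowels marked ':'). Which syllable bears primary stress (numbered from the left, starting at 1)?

Classical Latin: stress the penult if heavy (long vowel or closed), else the antepenult.
Weights: 5 lu: H, 6 ki L, 7 ta: H.
The penult (syllable 6, ki) is light, so stress falls on the antepenult (syllable 5, lu:).
Stress on syllable 5: din.da:.dil.gi.ˈlu:.ki.ta:.

5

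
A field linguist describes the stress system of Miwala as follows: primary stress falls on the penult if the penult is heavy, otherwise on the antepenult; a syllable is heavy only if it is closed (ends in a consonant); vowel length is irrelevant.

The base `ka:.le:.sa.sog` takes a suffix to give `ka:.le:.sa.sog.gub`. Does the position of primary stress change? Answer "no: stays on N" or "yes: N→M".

Base `ka:.le:.sa.sog` (4 syllables):
  Weights: 2 le: L, 3 sa L, 4 sog H.
  The penult (syllable 3, sa) is light, so stress falls on the antepenult (syllable 2, le:).
  → primary stress on syllable 2.
Suffixed `ka:.le:.sa.sog.gub` (5 syllables):
  Weights: 3 sa L, 4 sog H, 5 gub H.
  The penult (syllable 4, sog) is heavy, so it takes stress.
  → primary stress on syllable 4.

yes: 2→4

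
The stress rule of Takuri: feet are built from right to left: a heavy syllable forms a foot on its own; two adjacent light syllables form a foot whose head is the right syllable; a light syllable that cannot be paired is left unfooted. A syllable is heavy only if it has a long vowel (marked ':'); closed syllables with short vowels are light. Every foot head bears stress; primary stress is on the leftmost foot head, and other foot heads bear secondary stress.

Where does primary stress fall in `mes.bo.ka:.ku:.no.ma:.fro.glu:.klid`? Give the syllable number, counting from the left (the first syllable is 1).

Weights: 1 mes L, 2 bo L, 3 ka: H, 4 ku: H, 5 no L, 6 ma: H, 7 fro L, 8 glu: H, 9 klid L.
Parse right to left (heavy = foot alone; LL = one foot; stranded L unfooted): (mes.ˈbo) (ˈka:) (ˈku:) no (ˈma:) fro (ˈglu:) klid.
Foot heads: 2, 3, 4, 6, 8.
Primary stress on the leftmost head = syllable 2.
Primary stress: syllable 2 → mes.ˈbo.ka:.ku:.no.ma:.fro.glu:.klid.

2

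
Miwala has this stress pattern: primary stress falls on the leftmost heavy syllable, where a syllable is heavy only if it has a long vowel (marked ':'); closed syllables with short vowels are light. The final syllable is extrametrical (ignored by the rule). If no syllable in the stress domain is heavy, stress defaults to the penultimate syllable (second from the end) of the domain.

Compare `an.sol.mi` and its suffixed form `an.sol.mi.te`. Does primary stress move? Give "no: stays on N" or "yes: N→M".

yes: 1→2

Base `an.sol.mi` (3 syllables):
  The final syllable (3, mi) is extrametrical; the stress domain is syllables 1–2.
  Weights: 1 an L, 2 sol L.
  No heavy syllable in the domain; default to the penultimate syllable (second from the end) of the domain = syllable 1.
  → primary stress on syllable 1.
Suffixed `an.sol.mi.te` (4 syllables):
  The final syllable (4, te) is extrametrical; the stress domain is syllables 1–3.
  Weights: 1 an L, 2 sol L, 3 mi L.
  No heavy syllable in the domain; default to the penultimate syllable (second from the end) of the domain = syllable 2.
  → primary stress on syllable 2.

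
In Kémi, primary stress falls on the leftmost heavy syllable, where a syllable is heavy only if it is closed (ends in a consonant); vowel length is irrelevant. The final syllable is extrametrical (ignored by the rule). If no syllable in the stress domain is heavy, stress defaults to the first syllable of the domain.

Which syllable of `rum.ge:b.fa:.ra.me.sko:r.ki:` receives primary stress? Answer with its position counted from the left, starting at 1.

1

The final syllable (7, ki:) is extrametrical; the stress domain is syllables 1–6.
Weights: 1 rum H, 2 ge:b H, 3 fa: L, 4 ra L, 5 me L, 6 sko:r H.
Heavy syllables in the domain: 1, 2, 6. The leftmost is syllable 1 (rum).
Primary stress: syllable 1 → ˈrum.ge:b.fa:.ra.me.sko:r.ki:.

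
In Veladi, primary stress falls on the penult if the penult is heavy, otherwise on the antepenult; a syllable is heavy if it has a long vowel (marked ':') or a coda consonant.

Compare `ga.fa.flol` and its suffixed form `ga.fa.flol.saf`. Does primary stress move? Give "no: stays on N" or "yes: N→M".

yes: 1→3

Base `ga.fa.flol` (3 syllables):
  Weights: 1 ga L, 2 fa L, 3 flol H.
  The penult (syllable 2, fa) is light, so stress falls on the antepenult (syllable 1, ga).
  → primary stress on syllable 1.
Suffixed `ga.fa.flol.saf` (4 syllables):
  Weights: 2 fa L, 3 flol H, 4 saf H.
  The penult (syllable 3, flol) is heavy, so it takes stress.
  → primary stress on syllable 3.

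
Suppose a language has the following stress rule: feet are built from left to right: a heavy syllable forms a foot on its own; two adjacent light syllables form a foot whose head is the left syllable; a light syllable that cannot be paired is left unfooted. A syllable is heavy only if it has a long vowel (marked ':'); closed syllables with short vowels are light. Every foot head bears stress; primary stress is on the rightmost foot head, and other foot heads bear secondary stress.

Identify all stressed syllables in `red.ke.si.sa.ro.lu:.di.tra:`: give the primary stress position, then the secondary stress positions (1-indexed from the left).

primary 8, secondary 1, 3, 6

Weights: 1 red L, 2 ke L, 3 si L, 4 sa L, 5 ro L, 6 lu: H, 7 di L, 8 tra: H.
Parse left to right (heavy = foot alone; LL = one foot; stranded L unfooted): (ˈred.ke) (ˈsi.sa) ro (ˈlu:) di (ˈtra:).
Foot heads: 1, 3, 6, 8.
Primary stress on the rightmost head = syllable 8.
Secondary stress on 1, 3, 6: ˌred.ke.ˌsi.sa.ro.ˌlu:.di.ˈtra:.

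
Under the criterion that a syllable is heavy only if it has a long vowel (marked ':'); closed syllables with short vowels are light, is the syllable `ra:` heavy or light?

`ra:`: long vowel, open (no coda). Long vowel → heavy.

heavy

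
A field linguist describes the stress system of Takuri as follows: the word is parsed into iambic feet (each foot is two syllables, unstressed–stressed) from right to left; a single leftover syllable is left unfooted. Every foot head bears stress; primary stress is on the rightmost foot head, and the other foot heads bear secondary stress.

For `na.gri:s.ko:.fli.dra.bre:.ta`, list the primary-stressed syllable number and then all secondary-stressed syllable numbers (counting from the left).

primary 7, secondary 3, 5

Parse right to left into iambic (σˈσ) feet: na (gri:s.ˈko:) (fli.ˈdra) (bre:.ˈta). Syllable 1 is left unfooted.
Foot heads (stressed positions): 3, 5, 7.
End Rule Rightmost: primary stress on the rightmost head = syllable 7.
Secondary stress on 3, 5: na.gri:s.ˌko:.fli.ˌdra.bre:.ˈta.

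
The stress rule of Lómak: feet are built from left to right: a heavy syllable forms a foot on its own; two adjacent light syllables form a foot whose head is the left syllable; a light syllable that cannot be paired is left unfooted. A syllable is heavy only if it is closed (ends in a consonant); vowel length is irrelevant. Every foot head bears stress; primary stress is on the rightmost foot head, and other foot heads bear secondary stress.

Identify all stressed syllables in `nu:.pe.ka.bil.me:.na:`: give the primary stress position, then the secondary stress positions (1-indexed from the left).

primary 5, secondary 1, 4

Weights: 1 nu: L, 2 pe L, 3 ka L, 4 bil H, 5 me: L, 6 na: L.
Parse left to right (heavy = foot alone; LL = one foot; stranded L unfooted): (ˈnu:.pe) ka (ˈbil) (ˈme:.na:).
Foot heads: 1, 4, 5.
Primary stress on the rightmost head = syllable 5.
Secondary stress on 1, 4: ˌnu:.pe.ka.ˌbil.ˈme:.na:.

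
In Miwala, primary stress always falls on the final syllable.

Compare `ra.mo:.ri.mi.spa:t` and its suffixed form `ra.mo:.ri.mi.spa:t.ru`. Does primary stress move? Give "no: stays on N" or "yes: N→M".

yes: 5→6

Base `ra.mo:.ri.mi.spa:t` (5 syllables):
  The word has 5 syllables; the final syllable is syllable 5 (spa:t).
  → primary stress on syllable 5.
Suffixed `ra.mo:.ri.mi.spa:t.ru` (6 syllables):
  The word has 6 syllables; the final syllable is syllable 6 (ru).
  → primary stress on syllable 6.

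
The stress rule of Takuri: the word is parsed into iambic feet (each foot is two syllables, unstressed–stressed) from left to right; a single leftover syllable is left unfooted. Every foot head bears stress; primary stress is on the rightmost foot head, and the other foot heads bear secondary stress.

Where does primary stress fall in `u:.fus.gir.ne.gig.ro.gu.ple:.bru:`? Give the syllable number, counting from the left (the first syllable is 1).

8

Parse left to right into iambic (σˈσ) feet: (u:.ˈfus) (gir.ˈne) (gig.ˈro) (gu.ˈple:) bru:. Syllable 9 is left unfooted.
Foot heads (stressed positions): 2, 4, 6, 8.
End Rule Rightmost: primary stress on the rightmost head = syllable 8.
Primary stress: syllable 8 → u:.fus.gir.ne.gig.ro.gu.ˈple:.bru:.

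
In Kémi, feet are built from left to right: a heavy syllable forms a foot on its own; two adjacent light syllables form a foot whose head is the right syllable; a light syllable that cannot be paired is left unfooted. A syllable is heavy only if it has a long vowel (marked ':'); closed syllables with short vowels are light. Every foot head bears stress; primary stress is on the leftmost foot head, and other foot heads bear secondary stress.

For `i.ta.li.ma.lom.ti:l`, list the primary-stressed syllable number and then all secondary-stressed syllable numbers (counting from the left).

Weights: 1 i L, 2 ta L, 3 li L, 4 ma L, 5 lom L, 6 ti:l H.
Parse left to right (heavy = foot alone; LL = one foot; stranded L unfooted): (i.ˈta) (li.ˈma) lom (ˈti:l).
Foot heads: 2, 4, 6.
Primary stress on the leftmost head = syllable 2.
Secondary stress on 4, 6: i.ˈta.li.ˌma.lom.ˌti:l.

primary 2, secondary 4, 6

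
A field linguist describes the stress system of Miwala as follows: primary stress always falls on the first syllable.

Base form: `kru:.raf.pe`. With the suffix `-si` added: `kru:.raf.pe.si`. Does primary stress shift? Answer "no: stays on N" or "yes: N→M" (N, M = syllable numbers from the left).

Base `kru:.raf.pe` (3 syllables):
  The word has 3 syllables; the first syllable is syllable 1 (kru:).
  → primary stress on syllable 1.
Suffixed `kru:.raf.pe.si` (4 syllables):
  The word has 4 syllables; the first syllable is syllable 1 (kru:).
  → primary stress on syllable 1.

no: stays on 1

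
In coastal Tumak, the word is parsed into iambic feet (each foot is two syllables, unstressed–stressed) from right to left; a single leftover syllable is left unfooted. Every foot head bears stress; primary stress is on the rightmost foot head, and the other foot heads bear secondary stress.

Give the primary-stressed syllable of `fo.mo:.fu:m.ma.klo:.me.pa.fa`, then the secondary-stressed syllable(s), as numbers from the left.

Parse right to left into iambic (σˈσ) feet: (fo.ˈmo:) (fu:m.ˈma) (klo:.ˈme) (pa.ˈfa).
Foot heads (stressed positions): 2, 4, 6, 8.
End Rule Rightmost: primary stress on the rightmost head = syllable 8.
Secondary stress on 2, 4, 6: fo.ˌmo:.fu:m.ˌma.klo:.ˌme.pa.ˈfa.

primary 8, secondary 2, 4, 6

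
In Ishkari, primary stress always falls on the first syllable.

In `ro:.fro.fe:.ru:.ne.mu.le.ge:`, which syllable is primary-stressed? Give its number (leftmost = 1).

The word has 8 syllables; the first syllable is syllable 1 (ro:).
Primary stress: syllable 1 → ˈro:.fro.fe:.ru:.ne.mu.le.ge:.

1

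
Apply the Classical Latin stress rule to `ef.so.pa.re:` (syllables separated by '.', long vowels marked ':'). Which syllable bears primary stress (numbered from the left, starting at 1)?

Classical Latin: stress the penult if heavy (long vowel or closed), else the antepenult.
Weights: 2 so L, 3 pa L, 4 re: H.
The penult (syllable 3, pa) is light, so stress falls on the antepenult (syllable 2, so).
Stress on syllable 2: ef.ˈso.pa.re:.

2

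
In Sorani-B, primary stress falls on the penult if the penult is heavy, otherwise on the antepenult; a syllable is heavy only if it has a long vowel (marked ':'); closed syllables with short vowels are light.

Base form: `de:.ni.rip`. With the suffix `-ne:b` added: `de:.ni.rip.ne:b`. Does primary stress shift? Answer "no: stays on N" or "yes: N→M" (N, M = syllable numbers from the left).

yes: 1→2

Base `de:.ni.rip` (3 syllables):
  Weights: 1 de: H, 2 ni L, 3 rip L.
  The penult (syllable 2, ni) is light, so stress falls on the antepenult (syllable 1, de:).
  → primary stress on syllable 1.
Suffixed `de:.ni.rip.ne:b` (4 syllables):
  Weights: 2 ni L, 3 rip L, 4 ne:b H.
  The penult (syllable 3, rip) is light, so stress falls on the antepenult (syllable 2, ni).
  → primary stress on syllable 2.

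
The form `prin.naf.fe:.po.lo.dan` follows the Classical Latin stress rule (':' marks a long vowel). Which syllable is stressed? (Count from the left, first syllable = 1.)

4

Classical Latin: stress the penult if heavy (long vowel or closed), else the antepenult.
Weights: 4 po L, 5 lo L, 6 dan H.
The penult (syllable 5, lo) is light, so stress falls on the antepenult (syllable 4, po).
Stress on syllable 4: prin.naf.fe:.ˈpo.lo.dan.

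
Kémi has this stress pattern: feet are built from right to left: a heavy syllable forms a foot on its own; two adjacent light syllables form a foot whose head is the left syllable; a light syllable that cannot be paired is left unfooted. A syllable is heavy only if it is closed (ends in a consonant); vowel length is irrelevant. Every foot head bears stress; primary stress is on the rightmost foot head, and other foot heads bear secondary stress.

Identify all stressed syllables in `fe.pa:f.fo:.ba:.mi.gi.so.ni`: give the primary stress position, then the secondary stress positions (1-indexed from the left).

Weights: 1 fe L, 2 pa:f H, 3 fo: L, 4 ba: L, 5 mi L, 6 gi L, 7 so L, 8 ni L.
Parse right to left (heavy = foot alone; LL = one foot; stranded L unfooted): fe (ˈpa:f) (ˈfo:.ba:) (ˈmi.gi) (ˈso.ni).
Foot heads: 2, 3, 5, 7.
Primary stress on the rightmost head = syllable 7.
Secondary stress on 2, 3, 5: fe.ˌpa:f.ˌfo:.ba:.ˌmi.gi.ˈso.ni.

primary 7, secondary 2, 3, 5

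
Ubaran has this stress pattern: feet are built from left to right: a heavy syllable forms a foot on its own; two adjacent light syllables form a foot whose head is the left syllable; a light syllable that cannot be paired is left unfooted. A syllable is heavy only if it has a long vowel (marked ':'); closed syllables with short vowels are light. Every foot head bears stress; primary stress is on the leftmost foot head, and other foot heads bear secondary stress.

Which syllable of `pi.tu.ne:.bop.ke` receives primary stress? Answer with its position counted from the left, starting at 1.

Weights: 1 pi L, 2 tu L, 3 ne: H, 4 bop L, 5 ke L.
Parse left to right (heavy = foot alone; LL = one foot; stranded L unfooted): (ˈpi.tu) (ˈne:) (ˈbop.ke).
Foot heads: 1, 3, 4.
Primary stress on the leftmost head = syllable 1.
Primary stress: syllable 1 → ˈpi.tu.ne:.bop.ke.

1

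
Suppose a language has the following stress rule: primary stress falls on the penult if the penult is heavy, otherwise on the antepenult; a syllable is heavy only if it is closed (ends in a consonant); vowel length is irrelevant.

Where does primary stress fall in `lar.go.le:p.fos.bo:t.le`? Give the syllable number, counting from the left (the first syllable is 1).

Weights: 4 fos H, 5 bo:t H, 6 le L.
The penult (syllable 5, bo:t) is heavy, so it takes stress.
Primary stress: syllable 5 → lar.go.le:p.fos.ˈbo:t.le.

5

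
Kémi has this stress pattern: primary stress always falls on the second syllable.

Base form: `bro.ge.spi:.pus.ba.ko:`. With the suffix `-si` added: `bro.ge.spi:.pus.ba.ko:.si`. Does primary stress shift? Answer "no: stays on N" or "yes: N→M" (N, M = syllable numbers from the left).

no: stays on 2

Base `bro.ge.spi:.pus.ba.ko:` (6 syllables):
  The word has 6 syllables; the second syllable is syllable 2 (ge).
  → primary stress on syllable 2.
Suffixed `bro.ge.spi:.pus.ba.ko:.si` (7 syllables):
  The word has 7 syllables; the second syllable is syllable 2 (ge).
  → primary stress on syllable 2.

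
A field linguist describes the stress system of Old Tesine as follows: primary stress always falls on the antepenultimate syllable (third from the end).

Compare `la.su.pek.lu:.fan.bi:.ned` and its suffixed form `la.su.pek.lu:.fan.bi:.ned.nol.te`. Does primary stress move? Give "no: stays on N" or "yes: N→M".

yes: 5→7

Base `la.su.pek.lu:.fan.bi:.ned` (7 syllables):
  The word has 7 syllables; the antepenultimate syllable (third from the end) is syllable 5 (fan).
  → primary stress on syllable 5.
Suffixed `la.su.pek.lu:.fan.bi:.ned.nol.te` (9 syllables):
  The word has 9 syllables; the antepenultimate syllable (third from the end) is syllable 7 (ned).
  → primary stress on syllable 7.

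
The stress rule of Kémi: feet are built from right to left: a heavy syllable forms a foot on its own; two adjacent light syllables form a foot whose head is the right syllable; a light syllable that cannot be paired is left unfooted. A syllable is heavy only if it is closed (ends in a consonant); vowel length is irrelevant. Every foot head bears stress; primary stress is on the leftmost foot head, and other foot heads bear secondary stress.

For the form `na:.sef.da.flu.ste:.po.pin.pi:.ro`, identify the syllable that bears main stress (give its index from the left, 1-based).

2

Weights: 1 na: L, 2 sef H, 3 da L, 4 flu L, 5 ste: L, 6 po L, 7 pin H, 8 pi: L, 9 ro L.
Parse right to left (heavy = foot alone; LL = one foot; stranded L unfooted): na: (ˈsef) (da.ˈflu) (ste:.ˈpo) (ˈpin) (pi:.ˈro).
Foot heads: 2, 4, 6, 7, 9.
Primary stress on the leftmost head = syllable 2.
Primary stress: syllable 2 → na:.ˈsef.da.flu.ste:.po.pin.pi:.ro.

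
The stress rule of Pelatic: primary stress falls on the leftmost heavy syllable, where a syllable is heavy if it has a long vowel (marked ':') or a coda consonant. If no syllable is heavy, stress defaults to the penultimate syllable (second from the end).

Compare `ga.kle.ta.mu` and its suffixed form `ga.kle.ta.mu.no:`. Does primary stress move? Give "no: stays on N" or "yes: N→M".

Base `ga.kle.ta.mu` (4 syllables):
  Weights: 1 ga L, 2 kle L, 3 ta L, 4 mu L.
  No heavy syllable in the domain; default to the penultimate syllable (second from the end) = syllable 3.
  → primary stress on syllable 3.
Suffixed `ga.kle.ta.mu.no:` (5 syllables):
  Weights: 1 ga L, 2 kle L, 3 ta L, 4 mu L, 5 no: H.
  Heavy syllables in the domain: 5. The leftmost is syllable 5 (no:).
  → primary stress on syllable 5.

yes: 3→5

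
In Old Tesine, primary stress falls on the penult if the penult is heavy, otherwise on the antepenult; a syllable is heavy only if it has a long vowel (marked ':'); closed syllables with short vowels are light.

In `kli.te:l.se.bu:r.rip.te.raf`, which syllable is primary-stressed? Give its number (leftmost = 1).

5

Weights: 5 rip L, 6 te L, 7 raf L.
The penult (syllable 6, te) is light, so stress falls on the antepenult (syllable 5, rip).
Primary stress: syllable 5 → kli.te:l.se.bu:r.ˈrip.te.raf.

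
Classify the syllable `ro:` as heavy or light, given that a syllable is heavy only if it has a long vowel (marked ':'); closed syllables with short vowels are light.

`ro:`: long vowel, open (no coda). Long vowel → heavy.

heavy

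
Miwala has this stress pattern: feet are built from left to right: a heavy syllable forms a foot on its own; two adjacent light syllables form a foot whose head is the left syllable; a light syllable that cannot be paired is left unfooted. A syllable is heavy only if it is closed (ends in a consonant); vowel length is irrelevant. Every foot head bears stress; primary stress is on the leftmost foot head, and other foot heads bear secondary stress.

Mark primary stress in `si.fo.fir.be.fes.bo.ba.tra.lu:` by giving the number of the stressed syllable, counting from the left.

1

Weights: 1 si L, 2 fo L, 3 fir H, 4 be L, 5 fes H, 6 bo L, 7 ba L, 8 tra L, 9 lu: L.
Parse left to right (heavy = foot alone; LL = one foot; stranded L unfooted): (ˈsi.fo) (ˈfir) be (ˈfes) (ˈbo.ba) (ˈtra.lu:).
Foot heads: 1, 3, 5, 6, 8.
Primary stress on the leftmost head = syllable 1.
Primary stress: syllable 1 → ˈsi.fo.fir.be.fes.bo.ba.tra.lu:.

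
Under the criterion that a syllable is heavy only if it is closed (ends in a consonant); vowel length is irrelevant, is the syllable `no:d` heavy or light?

`no:d`: long vowel, closed (coda /d/). Closed (coda /d/) → heavy.

heavy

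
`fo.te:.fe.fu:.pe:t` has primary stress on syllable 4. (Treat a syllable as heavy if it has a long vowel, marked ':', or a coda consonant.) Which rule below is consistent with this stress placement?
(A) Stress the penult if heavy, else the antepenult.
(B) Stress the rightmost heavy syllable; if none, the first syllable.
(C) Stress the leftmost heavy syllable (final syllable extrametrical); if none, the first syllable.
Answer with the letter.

Rule A → syllable 4 ✓.
Rule B → syllable 5 (observed: 4).
Rule C → syllable 2 (observed: 4).

A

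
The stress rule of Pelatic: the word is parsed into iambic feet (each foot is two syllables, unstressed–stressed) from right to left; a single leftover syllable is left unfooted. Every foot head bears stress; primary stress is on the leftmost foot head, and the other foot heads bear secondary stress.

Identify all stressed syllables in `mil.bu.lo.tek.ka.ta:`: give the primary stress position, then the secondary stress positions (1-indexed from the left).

Parse right to left into iambic (σˈσ) feet: (mil.ˈbu) (lo.ˈtek) (ka.ˈta:).
Foot heads (stressed positions): 2, 4, 6.
End Rule Leftmost: primary stress on the leftmost head = syllable 2.
Secondary stress on 4, 6: mil.ˈbu.lo.ˌtek.ka.ˌta:.

primary 2, secondary 4, 6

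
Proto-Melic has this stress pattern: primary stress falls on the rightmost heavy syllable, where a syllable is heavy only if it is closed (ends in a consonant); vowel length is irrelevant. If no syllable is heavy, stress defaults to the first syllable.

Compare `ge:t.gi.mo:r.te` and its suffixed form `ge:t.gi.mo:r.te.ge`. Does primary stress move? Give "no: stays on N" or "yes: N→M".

no: stays on 3

Base `ge:t.gi.mo:r.te` (4 syllables):
  Weights: 1 ge:t H, 2 gi L, 3 mo:r H, 4 te L.
  Heavy syllables in the domain: 1, 3. The rightmost is syllable 3 (mo:r).
  → primary stress on syllable 3.
Suffixed `ge:t.gi.mo:r.te.ge` (5 syllables):
  Weights: 1 ge:t H, 2 gi L, 3 mo:r H, 4 te L, 5 ge L.
  Heavy syllables in the domain: 1, 3. The rightmost is syllable 3 (mo:r).
  → primary stress on syllable 3.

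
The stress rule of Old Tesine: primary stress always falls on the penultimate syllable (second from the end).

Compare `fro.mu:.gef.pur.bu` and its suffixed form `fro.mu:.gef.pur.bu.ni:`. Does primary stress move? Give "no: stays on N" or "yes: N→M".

Base `fro.mu:.gef.pur.bu` (5 syllables):
  The word has 5 syllables; the penultimate syllable (second from the end) is syllable 4 (pur).
  → primary stress on syllable 4.
Suffixed `fro.mu:.gef.pur.bu.ni:` (6 syllables):
  The word has 6 syllables; the penultimate syllable (second from the end) is syllable 5 (bu).
  → primary stress on syllable 5.

yes: 4→5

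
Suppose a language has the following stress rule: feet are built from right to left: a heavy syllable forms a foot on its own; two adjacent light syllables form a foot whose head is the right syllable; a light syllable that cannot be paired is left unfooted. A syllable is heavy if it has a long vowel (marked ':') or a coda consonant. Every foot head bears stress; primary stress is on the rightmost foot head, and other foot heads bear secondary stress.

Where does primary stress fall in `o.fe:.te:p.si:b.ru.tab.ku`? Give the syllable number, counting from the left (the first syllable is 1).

Weights: 1 o L, 2 fe: H, 3 te:p H, 4 si:b H, 5 ru L, 6 tab H, 7 ku L.
Parse right to left (heavy = foot alone; LL = one foot; stranded L unfooted): o (ˈfe:) (ˈte:p) (ˈsi:b) ru (ˈtab) ku.
Foot heads: 2, 3, 4, 6.
Primary stress on the rightmost head = syllable 6.
Primary stress: syllable 6 → o.fe:.te:p.si:b.ru.ˈtab.ku.

6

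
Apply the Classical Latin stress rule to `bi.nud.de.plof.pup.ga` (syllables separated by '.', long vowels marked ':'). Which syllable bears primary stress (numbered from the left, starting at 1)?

Classical Latin: stress the penult if heavy (long vowel or closed), else the antepenult.
Weights: 4 plof H, 5 pup H, 6 ga L.
The penult (syllable 5, pup) is heavy, so it takes stress.
Stress on syllable 5: bi.nud.de.plof.ˈpup.ga.

5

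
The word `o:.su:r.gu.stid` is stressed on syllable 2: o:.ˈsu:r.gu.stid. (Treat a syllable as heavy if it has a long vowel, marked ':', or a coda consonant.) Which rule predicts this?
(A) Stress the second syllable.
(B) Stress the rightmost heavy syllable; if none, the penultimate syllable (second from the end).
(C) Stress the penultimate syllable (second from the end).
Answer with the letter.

Rule A → syllable 2 ✓.
Rule B → syllable 4 (observed: 2).
Rule C → syllable 3 (observed: 2).

A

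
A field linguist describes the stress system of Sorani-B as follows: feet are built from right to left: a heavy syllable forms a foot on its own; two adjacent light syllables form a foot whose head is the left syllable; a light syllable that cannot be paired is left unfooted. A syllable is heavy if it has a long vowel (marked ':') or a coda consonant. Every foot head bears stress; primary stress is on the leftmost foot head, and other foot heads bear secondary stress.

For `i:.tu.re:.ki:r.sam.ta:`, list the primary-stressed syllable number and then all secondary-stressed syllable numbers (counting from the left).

primary 1, secondary 3, 4, 5, 6

Weights: 1 i: H, 2 tu L, 3 re: H, 4 ki:r H, 5 sam H, 6 ta: H.
Parse right to left (heavy = foot alone; LL = one foot; stranded L unfooted): (ˈi:) tu (ˈre:) (ˈki:r) (ˈsam) (ˈta:).
Foot heads: 1, 3, 4, 5, 6.
Primary stress on the leftmost head = syllable 1.
Secondary stress on 3, 4, 5, 6: ˈi:.tu.ˌre:.ˌki:r.ˌsam.ˌta:.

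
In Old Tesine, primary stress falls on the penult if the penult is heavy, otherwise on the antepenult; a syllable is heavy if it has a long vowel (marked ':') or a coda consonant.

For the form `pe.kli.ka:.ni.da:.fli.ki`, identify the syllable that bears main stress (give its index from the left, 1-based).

5

Weights: 5 da: H, 6 fli L, 7 ki L.
The penult (syllable 6, fli) is light, so stress falls on the antepenult (syllable 5, da:).
Primary stress: syllable 5 → pe.kli.ka:.ni.ˈda:.fli.ki.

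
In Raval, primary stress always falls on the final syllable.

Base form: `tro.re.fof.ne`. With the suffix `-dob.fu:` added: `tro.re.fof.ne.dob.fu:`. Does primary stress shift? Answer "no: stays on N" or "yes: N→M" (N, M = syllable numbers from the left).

Base `tro.re.fof.ne` (4 syllables):
  The word has 4 syllables; the final syllable is syllable 4 (ne).
  → primary stress on syllable 4.
Suffixed `tro.re.fof.ne.dob.fu:` (6 syllables):
  The word has 6 syllables; the final syllable is syllable 6 (fu:).
  → primary stress on syllable 6.

yes: 4→6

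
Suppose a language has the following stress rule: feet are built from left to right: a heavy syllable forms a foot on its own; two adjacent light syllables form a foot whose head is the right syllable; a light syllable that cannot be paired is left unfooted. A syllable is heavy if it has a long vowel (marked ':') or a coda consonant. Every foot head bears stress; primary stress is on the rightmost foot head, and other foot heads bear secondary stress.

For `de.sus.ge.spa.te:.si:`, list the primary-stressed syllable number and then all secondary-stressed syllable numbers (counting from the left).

primary 6, secondary 2, 4, 5

Weights: 1 de L, 2 sus H, 3 ge L, 4 spa L, 5 te: H, 6 si: H.
Parse left to right (heavy = foot alone; LL = one foot; stranded L unfooted): de (ˈsus) (ge.ˈspa) (ˈte:) (ˈsi:).
Foot heads: 2, 4, 5, 6.
Primary stress on the rightmost head = syllable 6.
Secondary stress on 2, 4, 5: de.ˌsus.ge.ˌspa.ˌte:.ˈsi:.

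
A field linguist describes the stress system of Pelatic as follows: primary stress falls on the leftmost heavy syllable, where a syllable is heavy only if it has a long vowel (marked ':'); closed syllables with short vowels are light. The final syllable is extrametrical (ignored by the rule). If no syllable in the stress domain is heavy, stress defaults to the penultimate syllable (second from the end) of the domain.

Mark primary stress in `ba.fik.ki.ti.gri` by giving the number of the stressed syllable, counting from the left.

3

The final syllable (5, gri) is extrametrical; the stress domain is syllables 1–4.
Weights: 1 ba L, 2 fik L, 3 ki L, 4 ti L.
No heavy syllable in the domain; default to the penultimate syllable (second from the end) of the domain = syllable 3.
Primary stress: syllable 3 → ba.fik.ˈki.ti.gri.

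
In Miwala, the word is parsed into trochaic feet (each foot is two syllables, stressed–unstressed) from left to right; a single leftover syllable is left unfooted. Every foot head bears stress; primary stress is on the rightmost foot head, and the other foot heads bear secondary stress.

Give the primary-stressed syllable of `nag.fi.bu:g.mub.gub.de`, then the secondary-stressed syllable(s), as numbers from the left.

primary 5, secondary 1, 3

Parse left to right into trochaic (ˈσσ) feet: (ˈnag.fi) (ˈbu:g.mub) (ˈgub.de).
Foot heads (stressed positions): 1, 3, 5.
End Rule Rightmost: primary stress on the rightmost head = syllable 5.
Secondary stress on 1, 3: ˌnag.fi.ˌbu:g.mub.ˈgub.de.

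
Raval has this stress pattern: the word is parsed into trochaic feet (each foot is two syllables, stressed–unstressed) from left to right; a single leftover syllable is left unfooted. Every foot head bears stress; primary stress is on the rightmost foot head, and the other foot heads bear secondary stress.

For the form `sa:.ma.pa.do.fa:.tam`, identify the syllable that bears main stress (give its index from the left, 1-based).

5

Parse left to right into trochaic (ˈσσ) feet: (ˈsa:.ma) (ˈpa.do) (ˈfa:.tam).
Foot heads (stressed positions): 1, 3, 5.
End Rule Rightmost: primary stress on the rightmost head = syllable 5.
Primary stress: syllable 5 → sa:.ma.pa.do.ˈfa:.tam.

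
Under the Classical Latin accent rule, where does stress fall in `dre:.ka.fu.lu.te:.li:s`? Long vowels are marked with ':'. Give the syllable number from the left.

Classical Latin: stress the penult if heavy (long vowel or closed), else the antepenult.
Weights: 4 lu L, 5 te: H, 6 li:s H.
The penult (syllable 5, te:) is heavy, so it takes stress.
Stress on syllable 5: dre:.ka.fu.lu.ˈte:.li:s.

5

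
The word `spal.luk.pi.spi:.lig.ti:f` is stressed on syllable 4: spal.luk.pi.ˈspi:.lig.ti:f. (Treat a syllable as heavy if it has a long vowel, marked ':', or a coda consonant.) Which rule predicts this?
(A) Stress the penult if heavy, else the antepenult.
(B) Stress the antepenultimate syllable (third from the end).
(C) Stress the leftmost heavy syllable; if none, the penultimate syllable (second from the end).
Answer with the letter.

B

Rule A → syllable 5 (observed: 4).
Rule B → syllable 4 ✓.
Rule C → syllable 1 (observed: 4).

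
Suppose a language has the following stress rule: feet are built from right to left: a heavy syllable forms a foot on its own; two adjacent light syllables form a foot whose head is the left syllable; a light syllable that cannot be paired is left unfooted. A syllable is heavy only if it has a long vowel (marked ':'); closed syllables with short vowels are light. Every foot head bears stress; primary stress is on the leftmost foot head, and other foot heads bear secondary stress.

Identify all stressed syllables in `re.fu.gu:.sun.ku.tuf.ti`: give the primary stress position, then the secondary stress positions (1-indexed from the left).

primary 1, secondary 3, 4, 6

Weights: 1 re L, 2 fu L, 3 gu: H, 4 sun L, 5 ku L, 6 tuf L, 7 ti L.
Parse right to left (heavy = foot alone; LL = one foot; stranded L unfooted): (ˈre.fu) (ˈgu:) (ˈsun.ku) (ˈtuf.ti).
Foot heads: 1, 3, 4, 6.
Primary stress on the leftmost head = syllable 1.
Secondary stress on 3, 4, 6: ˈre.fu.ˌgu:.ˌsun.ku.ˌtuf.ti.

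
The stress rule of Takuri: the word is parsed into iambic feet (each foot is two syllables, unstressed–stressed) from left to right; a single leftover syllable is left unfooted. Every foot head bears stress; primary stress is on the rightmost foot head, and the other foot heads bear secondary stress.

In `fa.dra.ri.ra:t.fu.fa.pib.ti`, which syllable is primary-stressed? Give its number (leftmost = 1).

8

Parse left to right into iambic (σˈσ) feet: (fa.ˈdra) (ri.ˈra:t) (fu.ˈfa) (pib.ˈti).
Foot heads (stressed positions): 2, 4, 6, 8.
End Rule Rightmost: primary stress on the rightmost head = syllable 8.
Primary stress: syllable 8 → fa.dra.ri.ra:t.fu.fa.pib.ˈti.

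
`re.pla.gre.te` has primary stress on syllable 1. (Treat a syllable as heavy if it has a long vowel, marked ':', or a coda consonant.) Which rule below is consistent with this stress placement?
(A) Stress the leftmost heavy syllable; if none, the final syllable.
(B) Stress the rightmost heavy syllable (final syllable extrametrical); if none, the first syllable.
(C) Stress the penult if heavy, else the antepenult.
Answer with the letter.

B

Rule A → syllable 4 (observed: 1).
Rule B → syllable 1 ✓.
Rule C → syllable 2 (observed: 1).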